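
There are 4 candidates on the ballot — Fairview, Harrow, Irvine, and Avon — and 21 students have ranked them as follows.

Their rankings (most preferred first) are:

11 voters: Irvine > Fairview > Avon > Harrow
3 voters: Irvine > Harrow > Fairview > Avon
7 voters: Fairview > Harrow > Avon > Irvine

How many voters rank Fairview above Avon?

Ballots ranking Fairview above Avon: 11+3+7 = 21.
Ballots ranking Avon above Fairview: 0.
So 21 of 21 voters prefer Fairview to Avon.

21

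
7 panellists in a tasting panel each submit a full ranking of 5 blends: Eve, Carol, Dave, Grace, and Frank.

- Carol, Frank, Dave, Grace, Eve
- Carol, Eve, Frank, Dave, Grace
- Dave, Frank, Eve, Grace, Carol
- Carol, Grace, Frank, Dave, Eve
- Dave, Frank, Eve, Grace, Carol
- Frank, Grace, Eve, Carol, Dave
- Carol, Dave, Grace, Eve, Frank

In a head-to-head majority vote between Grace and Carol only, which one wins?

Ballots ranking Grace above Carol: 3.
Ballots ranking Carol above Grace: 4.
Carol wins the head-to-head, 4–3.

Carol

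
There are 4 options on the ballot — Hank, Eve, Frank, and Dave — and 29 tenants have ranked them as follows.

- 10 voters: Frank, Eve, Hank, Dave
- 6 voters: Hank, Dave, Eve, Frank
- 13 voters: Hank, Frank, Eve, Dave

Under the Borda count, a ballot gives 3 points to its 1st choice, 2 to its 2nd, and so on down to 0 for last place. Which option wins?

Hank

Borda scores:
  Hank: 10·1 + 6·3 + 13·3 = 67
  Eve: 10·2 + 6·1 + 13·1 = 39
  Frank: 10·3 + 6·0 + 13·2 = 56
  Dave: 10·0 + 6·2 + 13·0 = 12
Hank has the highest total.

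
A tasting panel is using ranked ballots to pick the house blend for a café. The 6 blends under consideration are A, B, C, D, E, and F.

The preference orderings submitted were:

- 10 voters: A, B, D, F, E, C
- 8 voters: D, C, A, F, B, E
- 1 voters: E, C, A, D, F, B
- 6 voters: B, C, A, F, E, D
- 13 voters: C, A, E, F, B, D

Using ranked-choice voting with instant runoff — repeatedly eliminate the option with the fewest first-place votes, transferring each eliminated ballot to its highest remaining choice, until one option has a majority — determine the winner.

C

Round 1: C 13, A 10, D 8, B 6, E 1, F 0. F has the fewest and is eliminated.
Round 2: C 13, A 10, D 8, B 6, E 1. E has the fewest and is eliminated.
Round 3: C 14, A 10, D 8, B 6. B has the fewest and is eliminated.
Round 4: C 20, A 10, D 8. C has a majority.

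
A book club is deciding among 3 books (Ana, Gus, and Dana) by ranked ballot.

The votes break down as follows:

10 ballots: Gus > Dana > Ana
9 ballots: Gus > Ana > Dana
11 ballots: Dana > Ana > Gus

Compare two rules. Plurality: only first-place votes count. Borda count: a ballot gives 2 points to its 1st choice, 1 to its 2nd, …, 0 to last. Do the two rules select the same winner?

Plurality first-place counts: Ana 0, Gus 19, Dana 11 → Gus.
Borda totals: Ana 20, Gus 38, Dana 32 → Gus.
The two rules agree on Gus.

Yes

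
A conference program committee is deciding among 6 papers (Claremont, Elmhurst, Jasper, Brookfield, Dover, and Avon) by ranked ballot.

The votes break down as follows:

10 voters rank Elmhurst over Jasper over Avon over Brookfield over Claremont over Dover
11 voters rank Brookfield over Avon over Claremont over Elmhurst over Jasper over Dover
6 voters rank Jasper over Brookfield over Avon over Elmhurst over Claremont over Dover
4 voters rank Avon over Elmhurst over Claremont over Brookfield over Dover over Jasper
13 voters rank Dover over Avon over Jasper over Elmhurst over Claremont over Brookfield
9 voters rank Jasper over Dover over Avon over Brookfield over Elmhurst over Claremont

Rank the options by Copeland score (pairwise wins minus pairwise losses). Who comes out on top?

Avon

Pairwise results:
  Claremont vs Elmhurst: Elmhurst wins 42–11.
  Claremont vs Jasper: Jasper wins 38–15.
  Claremont vs Brookfield: Brookfield wins 36–17.
  Claremont vs Dover: Claremont wins 31–22.
  Claremont vs Avon: Avon wins 53–0.
  Elmhurst vs Jasper: Jasper wins 28–25.
  Elmhurst vs Brookfield: Elmhurst wins 27–26.
  Elmhurst vs Dover: Elmhurst wins 31–22.
  Elmhurst vs Avon: Avon wins 43–10.
  Jasper vs Brookfield: Jasper wins 38–15.
  Jasper vs Dover: Jasper wins 36–17.
  Jasper vs Avon: Avon wins 28–25.
  Brookfield vs Dover: Brookfield wins 31–22.
  Brookfield vs Avon: Avon wins 36–17.
  Dover vs Avon: Avon wins 31–22.
Copeland scores (wins − losses):
  Claremont: 1 − 4 = -3
  Elmhurst: 3 − 2 = 1
  Jasper: 4 − 1 = 3
  Brookfield: 2 − 3 = -1
  Dover: 0 − 5 = -5
  Avon: 5 − 0 = 5
Avon has the best Copeland score.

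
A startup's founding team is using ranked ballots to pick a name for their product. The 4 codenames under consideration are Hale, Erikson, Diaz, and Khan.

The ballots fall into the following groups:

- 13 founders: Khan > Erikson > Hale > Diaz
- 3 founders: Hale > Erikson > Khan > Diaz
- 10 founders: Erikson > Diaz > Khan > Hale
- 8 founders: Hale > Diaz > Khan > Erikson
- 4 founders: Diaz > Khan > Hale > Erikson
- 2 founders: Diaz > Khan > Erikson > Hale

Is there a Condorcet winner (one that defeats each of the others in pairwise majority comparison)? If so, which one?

Head-to-head results (40 voters total):
Hale vs Erikson: Erikson wins 25–15.
Hale vs Diaz: Hale wins 24–16.
Hale vs Khan: Khan wins 29–11.
Erikson vs Diaz: Erikson wins 26–14.
Erikson vs Khan: Khan wins 27–13.
Diaz vs Khan: Diaz wins 24–16.
No candidate beats all others: Hale beats Diaz beats Khan beats Hale, a majority cycle.

None — there is no Condorcet winner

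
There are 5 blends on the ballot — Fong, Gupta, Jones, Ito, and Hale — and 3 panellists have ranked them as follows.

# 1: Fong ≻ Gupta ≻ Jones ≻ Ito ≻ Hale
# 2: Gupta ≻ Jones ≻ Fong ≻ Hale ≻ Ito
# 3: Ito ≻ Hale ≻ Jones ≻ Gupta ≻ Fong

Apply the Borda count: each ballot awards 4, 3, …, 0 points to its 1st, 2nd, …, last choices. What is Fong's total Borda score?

6

Borda scores:
  Fong: 4 + 2 + 0 = 6
  Gupta: 3 + 4 + 1 = 8
  Jones: 2 + 3 + 2 = 7
  Ito: 1 + 0 + 4 = 5
  Hale: 0 + 1 + 3 = 4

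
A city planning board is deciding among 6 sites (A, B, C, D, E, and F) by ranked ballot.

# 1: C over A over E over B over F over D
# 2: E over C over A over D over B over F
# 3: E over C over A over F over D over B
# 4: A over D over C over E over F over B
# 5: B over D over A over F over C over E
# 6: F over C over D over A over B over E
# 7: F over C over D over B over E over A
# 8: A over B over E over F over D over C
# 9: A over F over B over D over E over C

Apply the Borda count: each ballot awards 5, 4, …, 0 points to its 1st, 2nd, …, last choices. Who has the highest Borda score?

Borda scores:
  A: 4 + 3 + 3 + 5 + 3 + 2 + 0 + 5 + 5 = 30
  B: 2 + 1 + 0 + 0 + 5 + 1 + 2 + 4 + 3 = 18
  C: 5 + 4 + 4 + 3 + 1 + 4 + 4 + 0 + 0 = 25
  D: 0 + 2 + 1 + 4 + 4 + 3 + 3 + 1 + 2 = 20
  E: 3 + 5 + 5 + 2 + 0 + 0 + 1 + 3 + 1 = 20
  F: 1 + 0 + 2 + 1 + 2 + 5 + 5 + 2 + 4 = 22
A has the highest total.

A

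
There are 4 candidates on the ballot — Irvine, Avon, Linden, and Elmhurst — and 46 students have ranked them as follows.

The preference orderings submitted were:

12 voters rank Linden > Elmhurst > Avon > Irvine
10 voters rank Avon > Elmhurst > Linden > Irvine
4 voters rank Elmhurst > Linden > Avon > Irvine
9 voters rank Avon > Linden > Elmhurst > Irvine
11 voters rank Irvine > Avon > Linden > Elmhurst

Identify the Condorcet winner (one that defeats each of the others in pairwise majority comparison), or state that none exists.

Head-to-head results (46 voters total):
Irvine vs Avon: Avon wins 35–11.
Irvine vs Linden: Linden wins 35–11.
Irvine vs Elmhurst: Elmhurst wins 35–11.
Avon vs Linden: Avon wins 30–16.
Avon vs Elmhurst: Avon wins 30–16.
Linden vs Elmhurst: Linden wins 32–14.
Avon beats each rival — Irvine (35–11), Linden (30–16), Elmhurst (30–16) — so Avon is the Condorcet winner.

Avon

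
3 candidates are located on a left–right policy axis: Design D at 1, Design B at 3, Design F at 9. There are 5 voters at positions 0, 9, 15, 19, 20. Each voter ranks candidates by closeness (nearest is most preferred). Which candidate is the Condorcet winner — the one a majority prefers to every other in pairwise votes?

With single-peaked preferences on a line, the Condorcet winner is the candidate closest to the median voter.
The median voter (position 15) is closest to Design F at 9.
Check: Design F vs Design B — voters closer to Design F: 4 of 5.

Design F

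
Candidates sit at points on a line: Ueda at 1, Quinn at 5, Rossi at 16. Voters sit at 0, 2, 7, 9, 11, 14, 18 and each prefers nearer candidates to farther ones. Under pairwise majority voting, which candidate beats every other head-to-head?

Quinn

With single-peaked preferences on a line, the Condorcet winner is the candidate closest to the median voter.
The median voter (position 9) is closest to Quinn at 5.
Check: Quinn vs Ueda — voters closer to Quinn: 5 of 7.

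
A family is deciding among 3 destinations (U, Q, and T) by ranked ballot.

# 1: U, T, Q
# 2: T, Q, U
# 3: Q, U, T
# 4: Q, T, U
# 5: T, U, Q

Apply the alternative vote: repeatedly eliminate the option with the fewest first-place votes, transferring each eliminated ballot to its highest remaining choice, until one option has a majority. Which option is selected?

Round 1: Q 2, T 2, U 1. U has the fewest and is eliminated.
Round 2: T 3, Q 2. T has a majority.

T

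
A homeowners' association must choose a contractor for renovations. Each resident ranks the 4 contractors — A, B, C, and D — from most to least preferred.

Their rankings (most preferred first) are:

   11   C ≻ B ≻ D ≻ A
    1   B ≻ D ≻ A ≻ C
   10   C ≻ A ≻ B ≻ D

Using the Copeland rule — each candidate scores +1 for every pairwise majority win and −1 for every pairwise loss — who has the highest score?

C

Pairwise results:
  A vs B: B wins 12–10.
  A vs C: C wins 21–1.
  A vs D: D wins 12–10.
  B vs C: C wins 21–1.
  B vs D: B wins 22–0.
  C vs D: C wins 21–1.
Copeland scores (wins − losses):
  A: 0 − 3 = -3
  B: 2 − 1 = 1
  C: 3 − 0 = 3
  D: 1 − 2 = -1
C has the best Copeland score.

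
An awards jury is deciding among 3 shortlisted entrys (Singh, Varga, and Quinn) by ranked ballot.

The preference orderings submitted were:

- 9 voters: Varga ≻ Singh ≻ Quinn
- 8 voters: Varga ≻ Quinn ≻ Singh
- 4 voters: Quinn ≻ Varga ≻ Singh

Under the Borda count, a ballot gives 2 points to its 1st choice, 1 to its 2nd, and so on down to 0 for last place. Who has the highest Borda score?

Borda scores:
  Singh: 9·1 + 8·0 + 4·0 = 9
  Varga: 9·2 + 8·2 + 4·1 = 38
  Quinn: 9·0 + 8·1 + 4·2 = 16
Varga has the highest total.

Varga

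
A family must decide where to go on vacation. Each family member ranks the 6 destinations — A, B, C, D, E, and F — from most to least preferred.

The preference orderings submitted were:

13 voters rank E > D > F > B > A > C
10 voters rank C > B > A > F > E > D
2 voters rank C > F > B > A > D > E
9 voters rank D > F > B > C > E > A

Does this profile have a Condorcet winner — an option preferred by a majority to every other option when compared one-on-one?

Head-to-head results (34 voters total):
A vs B: B wins 34–0.
A vs C: C wins 21–13.
A vs D: D wins 22–12.
A vs E: E wins 22–12.
A vs F: F wins 24–10.
B vs C: B wins 22–12.
B vs D: D wins 22–12.
B vs E: B wins 21–13.
B vs F: F wins 24–10.
C vs D: D wins 22–12.
C vs E: C wins 21–13.
C vs F: F wins 22–12.
D vs E: E wins 23–11.
D vs F: D wins 22–12.
E vs F: F wins 21–13.
No candidate beats all others: B beats E beats D beats B, a majority cycle.

No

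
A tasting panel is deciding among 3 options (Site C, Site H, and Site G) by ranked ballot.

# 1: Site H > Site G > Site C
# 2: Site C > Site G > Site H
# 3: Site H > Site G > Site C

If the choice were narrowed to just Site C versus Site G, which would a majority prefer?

Site G

Ballots ranking Site C above Site G: 1.
Ballots ranking Site G above Site C: 2.
Site G wins the head-to-head, 2–1.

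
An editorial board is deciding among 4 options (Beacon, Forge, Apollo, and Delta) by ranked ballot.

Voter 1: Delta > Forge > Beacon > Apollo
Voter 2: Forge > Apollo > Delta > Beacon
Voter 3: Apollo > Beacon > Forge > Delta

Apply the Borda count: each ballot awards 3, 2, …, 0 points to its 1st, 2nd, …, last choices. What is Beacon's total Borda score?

3

Borda scores:
  Beacon: 1 + 0 + 2 = 3
  Forge: 2 + 3 + 1 = 6
  Apollo: 0 + 2 + 3 = 5
  Delta: 3 + 1 + 0 = 4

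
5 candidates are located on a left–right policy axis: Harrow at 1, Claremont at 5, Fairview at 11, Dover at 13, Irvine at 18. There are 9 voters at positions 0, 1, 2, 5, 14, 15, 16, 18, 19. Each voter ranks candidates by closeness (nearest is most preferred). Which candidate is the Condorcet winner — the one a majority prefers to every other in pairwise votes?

Dover

With single-peaked preferences on a line, the Condorcet winner is the candidate closest to the median voter.
The median voter (position 14) is closest to Dover at 13.
Check: Dover vs Fairview — voters closer to Dover: 5 of 9.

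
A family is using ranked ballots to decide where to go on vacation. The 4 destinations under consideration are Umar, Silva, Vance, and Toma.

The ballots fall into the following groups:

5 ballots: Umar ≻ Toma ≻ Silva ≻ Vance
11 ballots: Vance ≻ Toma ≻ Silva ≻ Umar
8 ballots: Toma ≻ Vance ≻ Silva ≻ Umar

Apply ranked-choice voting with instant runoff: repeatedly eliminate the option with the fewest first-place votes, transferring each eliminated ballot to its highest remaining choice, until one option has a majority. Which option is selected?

Toma

Round 1: Vance 11, Toma 8, Umar 5, Silva 0. Silva has the fewest and is eliminated.
Round 2: Vance 11, Toma 8, Umar 5. Umar has the fewest and is eliminated.
Round 3: Toma 13, Vance 11. Toma has a majority.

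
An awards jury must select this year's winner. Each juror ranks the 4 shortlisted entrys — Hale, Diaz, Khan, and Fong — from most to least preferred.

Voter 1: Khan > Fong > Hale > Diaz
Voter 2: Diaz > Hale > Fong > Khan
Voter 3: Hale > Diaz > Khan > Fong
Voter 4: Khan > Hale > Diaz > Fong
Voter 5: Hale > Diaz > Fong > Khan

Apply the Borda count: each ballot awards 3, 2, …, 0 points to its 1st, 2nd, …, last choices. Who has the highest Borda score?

Borda scores:
  Hale: 1 + 2 + 3 + 2 + 3 = 11
  Diaz: 0 + 3 + 2 + 1 + 2 = 8
  Khan: 3 + 0 + 1 + 3 + 0 = 7
  Fong: 2 + 1 + 0 + 0 + 1 = 4
Hale has the highest total.

Hale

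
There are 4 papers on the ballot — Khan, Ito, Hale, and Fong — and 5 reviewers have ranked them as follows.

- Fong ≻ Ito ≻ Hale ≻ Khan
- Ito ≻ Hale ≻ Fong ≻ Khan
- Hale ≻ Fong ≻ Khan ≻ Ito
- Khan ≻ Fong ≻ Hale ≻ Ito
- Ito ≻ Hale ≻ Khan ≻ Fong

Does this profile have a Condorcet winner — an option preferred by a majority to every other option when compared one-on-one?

No

Head-to-head results (5 voters total):
Khan vs Ito: Ito wins 3–2.
Khan vs Hale: Hale wins 4–1.
Khan vs Fong: Fong wins 3–2.
Ito vs Hale: Ito wins 3–2.
Ito vs Fong: Fong wins 3–2.
Hale vs Fong: Hale wins 3–2.
No candidate beats all others: Ito beats Hale beats Fong beats Ito, a majority cycle.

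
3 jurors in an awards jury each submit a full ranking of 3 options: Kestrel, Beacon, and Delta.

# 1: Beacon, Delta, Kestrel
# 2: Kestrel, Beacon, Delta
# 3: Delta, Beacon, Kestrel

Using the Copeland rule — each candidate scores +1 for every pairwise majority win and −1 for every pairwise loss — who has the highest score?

Beacon

Pairwise results:
  Kestrel vs Beacon: Beacon wins 2–1.
  Kestrel vs Delta: Delta wins 2–1.
  Beacon vs Delta: Beacon wins 2–1.
Copeland scores (wins − losses):
  Kestrel: 0 − 2 = -2
  Beacon: 2 − 0 = 2
  Delta: 1 − 1 = 0
Beacon has the best Copeland score.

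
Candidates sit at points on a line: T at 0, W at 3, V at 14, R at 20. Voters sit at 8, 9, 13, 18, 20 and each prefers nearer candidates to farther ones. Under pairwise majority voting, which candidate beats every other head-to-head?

V

With single-peaked preferences on a line, the Condorcet winner is the candidate closest to the median voter.
The median voter (position 13) is closest to V at 14.
Check: V vs T — voters closer to V: 5 of 5.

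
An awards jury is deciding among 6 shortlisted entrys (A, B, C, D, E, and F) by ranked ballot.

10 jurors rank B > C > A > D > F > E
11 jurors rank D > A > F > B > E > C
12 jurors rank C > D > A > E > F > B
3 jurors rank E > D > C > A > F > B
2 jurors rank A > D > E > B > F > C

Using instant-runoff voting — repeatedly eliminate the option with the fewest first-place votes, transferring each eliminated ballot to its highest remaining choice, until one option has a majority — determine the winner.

C

Round 1: C 12, D 11, B 10, E 3, A 2, F 0. F has the fewest and is eliminated.
Round 2: C 12, D 11, B 10, E 3, A 2. A has the fewest and is eliminated.
Round 3: D 13, C 12, B 10, E 3. E has the fewest and is eliminated.
Round 4: D 16, C 12, B 10. B has the fewest and is eliminated.
Round 5: C 22, D 16. C has a majority.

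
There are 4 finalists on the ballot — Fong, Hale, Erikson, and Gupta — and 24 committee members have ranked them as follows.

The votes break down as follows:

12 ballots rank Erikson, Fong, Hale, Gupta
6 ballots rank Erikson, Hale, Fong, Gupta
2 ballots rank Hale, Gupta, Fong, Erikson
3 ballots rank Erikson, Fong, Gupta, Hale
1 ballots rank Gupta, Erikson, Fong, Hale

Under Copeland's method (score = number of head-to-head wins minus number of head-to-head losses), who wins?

Pairwise results:
  Fong vs Hale: Fong wins 16–8.
  Fong vs Erikson: Erikson wins 22–2.
  Fong vs Gupta: Fong wins 21–3.
  Hale vs Erikson: Erikson wins 22–2.
  Hale vs Gupta: Hale wins 20–4.
  Erikson vs Gupta: Erikson wins 21–3.
Copeland scores (wins − losses):
  Fong: 2 − 1 = 1
  Hale: 1 − 2 = -1
  Erikson: 3 − 0 = 3
  Gupta: 0 − 3 = -3
Erikson has the best Copeland score.

Erikson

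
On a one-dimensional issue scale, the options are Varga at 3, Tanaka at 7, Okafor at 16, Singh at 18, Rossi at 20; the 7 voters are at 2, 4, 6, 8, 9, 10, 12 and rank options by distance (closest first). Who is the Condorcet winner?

Tanaka

With single-peaked preferences on a line, the Condorcet winner is the candidate closest to the median voter.
The median voter (position 8) is closest to Tanaka at 7.
Check: Tanaka vs Okafor — voters closer to Tanaka: 6 of 7.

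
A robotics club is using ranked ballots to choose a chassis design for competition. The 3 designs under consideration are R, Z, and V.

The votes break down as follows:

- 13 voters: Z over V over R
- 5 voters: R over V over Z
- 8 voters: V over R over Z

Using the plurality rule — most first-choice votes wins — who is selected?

Z

First-place vote totals:
  R: 5
  Z: 13
  V: 8
Z has the most first-place votes.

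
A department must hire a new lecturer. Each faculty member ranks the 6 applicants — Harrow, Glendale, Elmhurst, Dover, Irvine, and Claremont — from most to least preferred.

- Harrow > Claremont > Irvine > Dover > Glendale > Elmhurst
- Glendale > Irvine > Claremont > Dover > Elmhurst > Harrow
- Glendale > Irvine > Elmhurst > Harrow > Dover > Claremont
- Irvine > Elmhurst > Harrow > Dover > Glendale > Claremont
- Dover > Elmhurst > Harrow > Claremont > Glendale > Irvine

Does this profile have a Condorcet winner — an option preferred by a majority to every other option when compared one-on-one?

Head-to-head results (5 voters total):
Harrow vs Glendale: Harrow wins 3–2.
Harrow vs Elmhurst: Elmhurst wins 4–1.
Harrow vs Dover: Harrow wins 3–2.
Harrow vs Irvine: Irvine wins 3–2.
Harrow vs Claremont: Harrow wins 4–1.
Glendale vs Elmhurst: Glendale wins 3–2.
Glendale vs Dover: Dover wins 3–2.
Glendale vs Irvine: Glendale wins 3–2.
Glendale vs Claremont: Glendale wins 3–2.
Elmhurst vs Dover: Dover wins 3–2.
Elmhurst vs Irvine: Irvine wins 4–1.
Elmhurst vs Claremont: Elmhurst wins 3–2.
Dover vs Irvine: Irvine wins 4–1.
Dover vs Claremont: Dover wins 3–2.
Irvine vs Claremont: Irvine wins 3–2.
No candidate beats all others: Harrow beats Glendale beats Elmhurst beats Harrow, a majority cycle.

No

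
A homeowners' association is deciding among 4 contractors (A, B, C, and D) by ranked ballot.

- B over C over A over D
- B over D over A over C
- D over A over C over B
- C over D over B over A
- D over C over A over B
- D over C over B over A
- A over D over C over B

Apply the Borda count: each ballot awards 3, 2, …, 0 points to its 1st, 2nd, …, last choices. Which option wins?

Borda scores:
  A: 1 + 1 + 2 + 0 + 1 + 0 + 3 = 8
  B: 3 + 3 + 0 + 1 + 0 + 1 + 0 = 8
  C: 2 + 0 + 1 + 3 + 2 + 2 + 1 = 11
  D: 0 + 2 + 3 + 2 + 3 + 3 + 2 = 15
D has the highest total.

D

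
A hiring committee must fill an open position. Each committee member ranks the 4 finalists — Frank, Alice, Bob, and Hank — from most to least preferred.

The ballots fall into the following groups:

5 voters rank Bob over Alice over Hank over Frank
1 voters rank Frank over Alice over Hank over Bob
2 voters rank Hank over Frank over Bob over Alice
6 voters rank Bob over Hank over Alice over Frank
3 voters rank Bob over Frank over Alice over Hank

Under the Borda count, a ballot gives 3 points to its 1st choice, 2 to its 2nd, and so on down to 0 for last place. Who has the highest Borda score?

Borda scores:
  Frank: 5·0 + 3 + 2·2 + 6·0 + 3·2 = 13
  Alice: 5·2 + 2 + 2·0 + 6·1 + 3·1 = 21
  Bob: 5·3 + 0 + 2·1 + 6·3 + 3·3 = 44
  Hank: 5·1 + 1 + 2·3 + 6·2 + 3·0 = 24
Bob has the highest total.

Bob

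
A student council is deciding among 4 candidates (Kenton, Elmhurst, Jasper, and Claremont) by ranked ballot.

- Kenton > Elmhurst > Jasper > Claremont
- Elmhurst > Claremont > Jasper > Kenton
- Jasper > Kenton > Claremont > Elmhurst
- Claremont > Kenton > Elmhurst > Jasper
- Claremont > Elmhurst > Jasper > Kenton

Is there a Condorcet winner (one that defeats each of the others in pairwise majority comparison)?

Yes

Head-to-head results (5 voters total):
Kenton vs Elmhurst: Kenton wins 3–2.
Kenton vs Jasper: Jasper wins 3–2.
Kenton vs Claremont: Claremont wins 3–2.
Elmhurst vs Jasper: Elmhurst wins 4–1.
Elmhurst vs Claremont: Claremont wins 3–2.
Jasper vs Claremont: Claremont wins 3–2.
Claremont beats each rival — Kenton (3–2), Elmhurst (3–2), Jasper (3–2) — so Claremont is the Condorcet winner.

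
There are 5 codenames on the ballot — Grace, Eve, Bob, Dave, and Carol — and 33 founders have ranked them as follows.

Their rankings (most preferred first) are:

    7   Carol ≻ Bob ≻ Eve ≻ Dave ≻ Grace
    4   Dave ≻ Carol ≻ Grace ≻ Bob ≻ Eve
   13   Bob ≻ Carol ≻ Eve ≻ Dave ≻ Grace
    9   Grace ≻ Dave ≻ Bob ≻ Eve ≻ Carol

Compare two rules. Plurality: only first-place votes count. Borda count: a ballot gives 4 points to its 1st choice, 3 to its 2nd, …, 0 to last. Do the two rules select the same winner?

Plurality first-place counts: Grace 9, Eve 0, Bob 13, Dave 4, Carol 7 → Bob.
Borda totals: Grace 44, Eve 49, Bob 95, Dave 63, Carol 79 → Bob.
The two rules agree on Bob.

Yes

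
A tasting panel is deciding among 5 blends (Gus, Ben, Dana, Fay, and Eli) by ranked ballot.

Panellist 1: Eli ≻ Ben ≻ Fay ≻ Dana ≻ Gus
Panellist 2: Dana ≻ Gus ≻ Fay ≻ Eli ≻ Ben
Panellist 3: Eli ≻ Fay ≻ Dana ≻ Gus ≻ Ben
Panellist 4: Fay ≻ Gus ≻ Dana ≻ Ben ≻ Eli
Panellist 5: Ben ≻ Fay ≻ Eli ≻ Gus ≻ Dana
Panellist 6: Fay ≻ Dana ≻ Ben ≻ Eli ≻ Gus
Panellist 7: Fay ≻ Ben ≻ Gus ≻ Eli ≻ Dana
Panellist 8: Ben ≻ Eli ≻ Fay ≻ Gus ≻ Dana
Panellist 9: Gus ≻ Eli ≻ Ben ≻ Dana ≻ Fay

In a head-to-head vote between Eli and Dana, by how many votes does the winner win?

Ballots ranking Eli above Dana: 6.
Ballots ranking Dana above Eli: 3.
Eli wins 6–3, a margin of 3.

3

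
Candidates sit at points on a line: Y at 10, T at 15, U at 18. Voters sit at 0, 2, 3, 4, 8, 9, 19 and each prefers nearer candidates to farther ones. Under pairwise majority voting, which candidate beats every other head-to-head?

With single-peaked preferences on a line, the Condorcet winner is the candidate closest to the median voter.
The median voter (position 4) is closest to Y at 10.
Check: Y vs U — voters closer to Y: 6 of 7.

Y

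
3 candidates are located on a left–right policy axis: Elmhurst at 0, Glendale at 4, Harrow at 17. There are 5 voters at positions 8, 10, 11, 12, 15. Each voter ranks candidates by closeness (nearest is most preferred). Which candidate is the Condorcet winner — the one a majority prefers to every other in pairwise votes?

Harrow

With single-peaked preferences on a line, the Condorcet winner is the candidate closest to the median voter.
The median voter (position 11) is closest to Harrow at 17.
Check: Harrow vs Glendale — voters closer to Harrow: 3 of 5.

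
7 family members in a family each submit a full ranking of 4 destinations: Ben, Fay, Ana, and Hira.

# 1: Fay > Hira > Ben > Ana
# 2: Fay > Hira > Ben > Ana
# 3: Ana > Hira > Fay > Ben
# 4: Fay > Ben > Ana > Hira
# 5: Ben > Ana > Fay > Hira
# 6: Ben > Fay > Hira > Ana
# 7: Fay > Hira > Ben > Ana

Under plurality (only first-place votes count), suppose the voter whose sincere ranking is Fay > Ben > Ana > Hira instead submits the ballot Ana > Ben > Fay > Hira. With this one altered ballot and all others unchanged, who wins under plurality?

Fay

First-place totals with the altered ballot: Ben 2, Fay 3, Ana 2, Hira 0.
The winner is unchanged: still Fay.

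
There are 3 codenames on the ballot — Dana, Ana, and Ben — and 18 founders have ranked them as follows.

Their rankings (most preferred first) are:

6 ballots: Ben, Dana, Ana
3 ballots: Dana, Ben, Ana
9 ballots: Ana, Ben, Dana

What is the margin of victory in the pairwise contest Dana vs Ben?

Ballots ranking Dana above Ben: 3.
Ballots ranking Ben above Dana: 6+9 = 15.
Ben wins 15–3, a margin of 12.

12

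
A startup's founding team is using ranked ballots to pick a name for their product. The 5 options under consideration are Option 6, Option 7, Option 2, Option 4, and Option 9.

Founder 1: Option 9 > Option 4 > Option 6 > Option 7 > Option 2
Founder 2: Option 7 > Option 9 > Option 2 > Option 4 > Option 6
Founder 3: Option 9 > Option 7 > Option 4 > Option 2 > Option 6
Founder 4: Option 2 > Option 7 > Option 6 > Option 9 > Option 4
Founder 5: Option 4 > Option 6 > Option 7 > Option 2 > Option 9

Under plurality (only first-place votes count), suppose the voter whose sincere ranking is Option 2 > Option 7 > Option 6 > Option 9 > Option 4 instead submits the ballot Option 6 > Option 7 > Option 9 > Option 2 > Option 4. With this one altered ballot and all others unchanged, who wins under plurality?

First-place totals with the altered ballot: Option 6 1, Option 7 1, Option 2 0, Option 4 1, Option 9 2.
The winner is unchanged: still Option 9.

Option 9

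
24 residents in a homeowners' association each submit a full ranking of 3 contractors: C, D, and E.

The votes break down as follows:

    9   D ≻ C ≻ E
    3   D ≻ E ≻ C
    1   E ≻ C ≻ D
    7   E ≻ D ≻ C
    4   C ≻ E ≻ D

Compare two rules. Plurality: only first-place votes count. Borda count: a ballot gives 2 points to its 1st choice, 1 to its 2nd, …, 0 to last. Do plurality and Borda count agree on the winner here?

Yes

Plurality first-place counts: C 4, D 12, E 8 → D.
Borda totals: C 18, D 31, E 23 → D.
The two rules agree on D.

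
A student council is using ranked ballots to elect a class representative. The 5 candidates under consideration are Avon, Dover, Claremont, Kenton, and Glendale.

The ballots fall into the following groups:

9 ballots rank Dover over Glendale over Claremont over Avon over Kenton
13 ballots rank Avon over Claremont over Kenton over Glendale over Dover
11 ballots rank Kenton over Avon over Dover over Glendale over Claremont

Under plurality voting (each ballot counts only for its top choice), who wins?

Avon

First-place vote totals:
  Avon: 13
  Dover: 9
  Claremont: 0
  Kenton: 11
  Glendale: 0
Avon has the most first-place votes.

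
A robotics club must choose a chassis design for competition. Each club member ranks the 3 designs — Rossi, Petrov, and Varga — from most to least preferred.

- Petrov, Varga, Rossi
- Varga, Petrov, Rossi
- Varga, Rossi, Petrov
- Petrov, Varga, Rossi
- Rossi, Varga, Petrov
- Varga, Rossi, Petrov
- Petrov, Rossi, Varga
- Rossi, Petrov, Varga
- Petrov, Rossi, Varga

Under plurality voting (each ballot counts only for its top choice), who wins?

First-place vote totals:
  Rossi: 2
  Petrov: 4
  Varga: 3
Petrov has the most first-place votes.

Petrov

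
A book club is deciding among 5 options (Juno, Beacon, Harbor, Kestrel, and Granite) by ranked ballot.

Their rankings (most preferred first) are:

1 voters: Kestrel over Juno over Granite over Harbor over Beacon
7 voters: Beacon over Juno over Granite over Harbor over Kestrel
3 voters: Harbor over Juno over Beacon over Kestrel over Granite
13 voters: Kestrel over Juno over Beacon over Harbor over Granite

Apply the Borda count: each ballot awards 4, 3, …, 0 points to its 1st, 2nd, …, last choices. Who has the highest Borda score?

Juno

Borda scores:
  Juno: 3 + 7·3 + 3·3 + 13·3 = 72
  Beacon: 0 + 7·4 + 3·2 + 13·2 = 60
  Harbor: 1 + 7·1 + 3·4 + 13·1 = 33
  Kestrel: 4 + 7·0 + 3·1 + 13·4 = 59
  Granite: 2 + 7·2 + 3·0 + 13·0 = 16
Juno has the highest total.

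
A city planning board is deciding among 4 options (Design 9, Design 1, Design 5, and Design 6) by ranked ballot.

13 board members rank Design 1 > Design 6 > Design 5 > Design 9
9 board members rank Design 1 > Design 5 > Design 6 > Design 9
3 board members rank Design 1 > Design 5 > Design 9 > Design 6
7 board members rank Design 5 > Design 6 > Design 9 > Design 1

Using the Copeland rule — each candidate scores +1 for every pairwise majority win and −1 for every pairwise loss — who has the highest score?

Design 1

Pairwise results:
  Design 9 vs Design 1: Design 1 wins 25–7.
  Design 9 vs Design 5: Design 5 wins 32–0.
  Design 9 vs Design 6: Design 6 wins 29–3.
  Design 1 vs Design 5: Design 1 wins 25–7.
  Design 1 vs Design 6: Design 1 wins 25–7.
  Design 5 vs Design 6: Design 5 wins 19–13.
Copeland scores (wins − losses):
  Design 9: 0 − 3 = -3
  Design 1: 3 − 0 = 3
  Design 5: 2 − 1 = 1
  Design 6: 1 − 2 = -1
Design 1 has the best Copeland score.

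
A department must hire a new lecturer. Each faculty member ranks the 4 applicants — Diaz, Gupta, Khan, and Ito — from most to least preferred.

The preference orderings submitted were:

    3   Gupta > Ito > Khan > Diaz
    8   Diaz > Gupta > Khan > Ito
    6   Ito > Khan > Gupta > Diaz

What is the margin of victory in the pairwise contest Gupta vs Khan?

Ballots ranking Gupta above Khan: 3+8 = 11.
Ballots ranking Khan above Gupta: 6.
Gupta wins 11–6, a margin of 5.

5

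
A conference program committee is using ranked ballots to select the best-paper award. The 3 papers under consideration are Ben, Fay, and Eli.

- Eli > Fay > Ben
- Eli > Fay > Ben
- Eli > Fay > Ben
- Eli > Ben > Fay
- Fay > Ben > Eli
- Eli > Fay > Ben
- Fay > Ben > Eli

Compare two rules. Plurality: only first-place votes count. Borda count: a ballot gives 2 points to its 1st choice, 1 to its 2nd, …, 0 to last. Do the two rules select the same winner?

Yes

Plurality first-place counts: Ben 0, Fay 2, Eli 5 → Eli.
Borda totals: Ben 3, Fay 8, Eli 10 → Eli.
The two rules agree on Eli.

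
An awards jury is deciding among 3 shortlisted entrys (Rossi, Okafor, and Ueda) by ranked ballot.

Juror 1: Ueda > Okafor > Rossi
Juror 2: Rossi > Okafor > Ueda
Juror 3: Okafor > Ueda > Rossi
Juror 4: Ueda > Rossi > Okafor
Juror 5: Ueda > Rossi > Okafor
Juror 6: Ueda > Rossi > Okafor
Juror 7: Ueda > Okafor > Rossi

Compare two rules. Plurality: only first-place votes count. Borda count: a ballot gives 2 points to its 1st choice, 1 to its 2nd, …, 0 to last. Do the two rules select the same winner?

Yes

Plurality first-place counts: Rossi 1, Okafor 1, Ueda 5 → Ueda.
Borda totals: Rossi 5, Okafor 5, Ueda 11 → Ueda.
The two rules agree on Ueda.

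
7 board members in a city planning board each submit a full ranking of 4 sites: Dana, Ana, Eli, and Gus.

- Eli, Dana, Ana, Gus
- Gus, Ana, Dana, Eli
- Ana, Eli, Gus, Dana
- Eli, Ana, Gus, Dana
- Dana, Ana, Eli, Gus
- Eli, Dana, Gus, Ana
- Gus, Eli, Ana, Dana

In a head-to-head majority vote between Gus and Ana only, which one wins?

Ana

Ballots ranking Gus above Ana: 3.
Ballots ranking Ana above Gus: 4.
Ana wins the head-to-head, 4–3.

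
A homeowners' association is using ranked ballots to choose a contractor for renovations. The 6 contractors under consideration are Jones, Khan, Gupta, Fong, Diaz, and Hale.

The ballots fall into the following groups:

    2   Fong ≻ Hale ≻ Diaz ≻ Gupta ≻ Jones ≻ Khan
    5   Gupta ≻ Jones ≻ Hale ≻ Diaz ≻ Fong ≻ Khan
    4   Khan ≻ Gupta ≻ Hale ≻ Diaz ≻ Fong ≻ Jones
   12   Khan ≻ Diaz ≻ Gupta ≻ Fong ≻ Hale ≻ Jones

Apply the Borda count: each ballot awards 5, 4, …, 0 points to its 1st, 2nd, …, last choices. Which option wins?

Gupta

Borda scores:
  Jones: 2·1 + 5·4 + 4·0 + 12·0 = 22
  Khan: 2·0 + 5·0 + 4·5 + 12·5 = 80
  Gupta: 2·2 + 5·5 + 4·4 + 12·3 = 81
  Fong: 2·5 + 5·1 + 4·1 + 12·2 = 43
  Diaz: 2·3 + 5·2 + 4·2 + 12·4 = 72
  Hale: 2·4 + 5·3 + 4·3 + 12·1 = 47
Gupta has the highest total.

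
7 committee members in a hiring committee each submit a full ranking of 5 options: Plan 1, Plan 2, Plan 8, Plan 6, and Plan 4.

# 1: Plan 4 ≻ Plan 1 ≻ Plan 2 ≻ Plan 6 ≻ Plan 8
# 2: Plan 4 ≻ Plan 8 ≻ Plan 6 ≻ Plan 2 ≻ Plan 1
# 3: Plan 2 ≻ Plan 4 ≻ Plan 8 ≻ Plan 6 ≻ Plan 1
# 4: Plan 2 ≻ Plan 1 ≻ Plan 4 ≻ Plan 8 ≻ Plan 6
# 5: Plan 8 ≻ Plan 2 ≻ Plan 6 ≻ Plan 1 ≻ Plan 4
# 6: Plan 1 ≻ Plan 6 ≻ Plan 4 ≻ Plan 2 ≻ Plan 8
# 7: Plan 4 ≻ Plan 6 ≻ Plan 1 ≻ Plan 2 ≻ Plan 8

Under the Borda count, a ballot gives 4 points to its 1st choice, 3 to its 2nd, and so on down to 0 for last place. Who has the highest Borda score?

Borda scores:
  Plan 1: 3 + 0 + 0 + 3 + 1 + 4 + 2 = 13
  Plan 2: 2 + 1 + 4 + 4 + 3 + 1 + 1 = 16
  Plan 8: 0 + 3 + 2 + 1 + 4 + 0 + 0 = 10
  Plan 6: 1 + 2 + 1 + 0 + 2 + 3 + 3 = 12
  Plan 4: 4 + 4 + 3 + 2 + 0 + 2 + 4 = 19
Plan 4 has the highest total.

Plan 4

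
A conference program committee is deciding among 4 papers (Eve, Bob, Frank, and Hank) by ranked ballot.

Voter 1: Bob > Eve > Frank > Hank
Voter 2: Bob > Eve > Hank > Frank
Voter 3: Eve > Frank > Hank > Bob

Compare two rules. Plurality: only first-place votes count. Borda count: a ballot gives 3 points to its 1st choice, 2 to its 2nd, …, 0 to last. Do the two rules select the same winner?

No

Plurality first-place counts: Eve 1, Bob 2, Frank 0, Hank 0 → Bob.
Borda totals: Eve 7, Bob 6, Frank 3, Hank 2 → Eve.
The two rules disagree: plurality picks Bob, Borda picks Eve.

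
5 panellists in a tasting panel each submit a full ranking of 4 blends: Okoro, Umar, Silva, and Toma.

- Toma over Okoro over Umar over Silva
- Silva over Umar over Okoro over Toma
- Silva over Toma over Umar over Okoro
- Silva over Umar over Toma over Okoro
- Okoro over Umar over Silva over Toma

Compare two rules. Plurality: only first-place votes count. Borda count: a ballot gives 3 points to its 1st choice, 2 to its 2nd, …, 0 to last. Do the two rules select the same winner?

Plurality first-place counts: Okoro 1, Umar 0, Silva 3, Toma 1 → Silva.
Borda totals: Okoro 6, Umar 8, Silva 10, Toma 6 → Silva.
The two rules agree on Silva.

Yes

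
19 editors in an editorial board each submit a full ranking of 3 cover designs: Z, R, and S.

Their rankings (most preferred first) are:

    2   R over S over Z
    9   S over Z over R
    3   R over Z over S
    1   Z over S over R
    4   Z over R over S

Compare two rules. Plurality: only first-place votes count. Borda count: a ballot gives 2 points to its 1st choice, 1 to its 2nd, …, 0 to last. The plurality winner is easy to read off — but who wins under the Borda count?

Plurality first-place counts: Z 5, R 5, S 9 → S.
Borda totals: Z 22, R 14, S 21 → Z.

Z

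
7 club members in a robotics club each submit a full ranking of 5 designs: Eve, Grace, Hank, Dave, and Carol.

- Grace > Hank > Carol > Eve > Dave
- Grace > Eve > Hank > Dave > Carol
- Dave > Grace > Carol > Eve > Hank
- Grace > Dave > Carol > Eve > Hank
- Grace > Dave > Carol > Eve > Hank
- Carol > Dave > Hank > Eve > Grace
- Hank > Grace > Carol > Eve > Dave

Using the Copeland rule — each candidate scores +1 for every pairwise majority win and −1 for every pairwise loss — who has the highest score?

Grace

Pairwise results:
  Eve vs Grace: Grace wins 6–1.
  Eve vs Hank: Eve wins 4–3.
  Eve vs Dave: Dave wins 4–3.
  Eve vs Carol: Carol wins 6–1.
  Grace vs Hank: Grace wins 5–2.
  Grace vs Dave: Grace wins 5–2.
  Grace vs Carol: Grace wins 6–1.
  Hank vs Dave: Dave wins 4–3.
  Hank vs Carol: Carol wins 4–3.
  Dave vs Carol: Dave wins 4–3.
Copeland scores (wins − losses):
  Eve: 1 − 3 = -2
  Grace: 4 − 0 = 4
  Hank: 0 − 4 = -4
  Dave: 3 − 1 = 2
  Carol: 2 − 2 = 0
Grace has the best Copeland score.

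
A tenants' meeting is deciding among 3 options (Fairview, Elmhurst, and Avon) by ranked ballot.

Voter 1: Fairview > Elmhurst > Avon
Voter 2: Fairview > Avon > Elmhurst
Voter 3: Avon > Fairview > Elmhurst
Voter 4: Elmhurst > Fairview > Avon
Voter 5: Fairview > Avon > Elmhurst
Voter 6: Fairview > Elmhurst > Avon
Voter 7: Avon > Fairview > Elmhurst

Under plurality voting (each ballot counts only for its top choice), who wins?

Fairview

First-place vote totals:
  Fairview: 4
  Elmhurst: 1
  Avon: 2
Fairview has the most first-place votes.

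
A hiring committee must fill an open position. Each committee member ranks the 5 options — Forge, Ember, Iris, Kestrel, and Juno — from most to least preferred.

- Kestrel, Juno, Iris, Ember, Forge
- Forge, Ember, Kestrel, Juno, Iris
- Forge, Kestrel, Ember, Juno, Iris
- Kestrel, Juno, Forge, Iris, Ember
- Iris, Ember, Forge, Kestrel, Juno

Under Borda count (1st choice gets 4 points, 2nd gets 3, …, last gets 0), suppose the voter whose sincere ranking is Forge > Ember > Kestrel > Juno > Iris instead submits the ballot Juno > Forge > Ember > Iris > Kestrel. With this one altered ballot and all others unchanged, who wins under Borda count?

Borda totals with the altered ballot: Forge 11, Ember 8, Iris 8, Kestrel 12, Juno 11.
The winner is unchanged: still Kestrel.

Kestrel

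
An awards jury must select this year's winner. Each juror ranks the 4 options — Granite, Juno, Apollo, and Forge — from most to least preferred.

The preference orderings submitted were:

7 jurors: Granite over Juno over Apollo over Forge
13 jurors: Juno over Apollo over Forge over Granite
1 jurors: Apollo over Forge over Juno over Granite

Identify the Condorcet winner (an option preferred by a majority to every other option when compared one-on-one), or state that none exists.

Head-to-head results (21 voters total):
Granite vs Juno: Juno wins 14–7.
Granite vs Apollo: Apollo wins 14–7.
Granite vs Forge: Forge wins 14–7.
Juno vs Apollo: Juno wins 20–1.
Juno vs Forge: Juno wins 20–1.
Apollo vs Forge: Apollo wins 21–0.
Juno beats each rival — Granite (14–7), Apollo (20–1), Forge (20–1) — so Juno is the Condorcet winner.

Juno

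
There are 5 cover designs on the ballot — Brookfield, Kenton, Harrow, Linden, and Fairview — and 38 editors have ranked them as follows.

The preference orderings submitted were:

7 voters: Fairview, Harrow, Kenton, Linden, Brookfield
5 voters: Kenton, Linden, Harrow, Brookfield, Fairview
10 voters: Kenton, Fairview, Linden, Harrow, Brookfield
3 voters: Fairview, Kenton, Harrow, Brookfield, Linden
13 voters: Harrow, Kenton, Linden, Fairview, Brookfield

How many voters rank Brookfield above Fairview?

5

Ballots ranking Brookfield above Fairview: 5.
Ballots ranking Fairview above Brookfield: 7+10+3+13 = 33.
So 5 of 38 voters prefer Brookfield to Fairview.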